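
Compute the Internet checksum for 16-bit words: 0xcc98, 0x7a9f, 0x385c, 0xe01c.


Sum all words (with carry folding):
+ 0xcc98 = 0xcc98
+ 0x7a9f = 0x4738
+ 0x385c = 0x7f94
+ 0xe01c = 0x5fb1
One's complement: ~0x5fb1
Checksum = 0xa04e


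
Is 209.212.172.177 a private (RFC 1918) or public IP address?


RFC 1918 private ranges:
  10.0.0.0/8 (10.0.0.0 - 10.255.255.255)
  172.16.0.0/12 (172.16.0.0 - 172.31.255.255)
  192.168.0.0/16 (192.168.0.0 - 192.168.255.255)
Public (not in any RFC 1918 range)


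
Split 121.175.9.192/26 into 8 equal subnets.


New prefix = 26 + 3 = 29
Each subnet has 8 addresses
  121.175.9.192/29
  121.175.9.200/29
  121.175.9.208/29
  121.175.9.216/29
  121.175.9.224/29
  121.175.9.232/29
  121.175.9.240/29
  121.175.9.248/29
Subnets: 121.175.9.192/29, 121.175.9.200/29, 121.175.9.208/29, 121.175.9.216/29, 121.175.9.224/29, 121.175.9.232/29, 121.175.9.240/29, 121.175.9.248/29


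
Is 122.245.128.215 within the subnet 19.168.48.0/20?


Subnet network: 19.168.48.0
Test IP AND mask: 122.245.128.0
No, 122.245.128.215 is not in 19.168.48.0/20


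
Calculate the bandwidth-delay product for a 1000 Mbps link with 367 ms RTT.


BDP = bandwidth * RTT
= 1000 Mbps * 367 ms
= 1000 * 1e6 * 367 / 1000 bits
= 367000000 bits
= 45875000 bytes
= 44799.8047 KB
BDP = 367000000 bits (45875000 bytes)


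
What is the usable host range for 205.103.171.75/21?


Network: 205.103.168.0
Broadcast: 205.103.175.255
First usable = network + 1
Last usable = broadcast - 1
Range: 205.103.168.1 to 205.103.175.254


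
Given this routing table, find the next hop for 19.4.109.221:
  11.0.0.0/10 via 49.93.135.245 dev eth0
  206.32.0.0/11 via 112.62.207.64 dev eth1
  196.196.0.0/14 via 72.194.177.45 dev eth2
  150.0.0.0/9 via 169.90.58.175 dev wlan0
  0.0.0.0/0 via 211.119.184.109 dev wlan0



Longest prefix match for 19.4.109.221:
  /10 11.0.0.0: no
  /11 206.32.0.0: no
  /14 196.196.0.0: no
  /9 150.0.0.0: no
  /0 0.0.0.0: MATCH
Selected: next-hop 211.119.184.109 via wlan0 (matched /0)


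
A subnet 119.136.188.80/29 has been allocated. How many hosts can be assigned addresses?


Host bits = 32 - 29 = 3
Total addresses = 2^3 = 8
Usable = total - 2 (network and broadcast)
Usable hosts: 6


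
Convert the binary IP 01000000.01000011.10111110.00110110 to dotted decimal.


01000000 = 64
01000011 = 67
10111110 = 190
00110110 = 54
IP: 64.67.190.54


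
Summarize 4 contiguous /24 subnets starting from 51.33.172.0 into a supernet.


Original prefix: /24
Number of subnets: 4 = 2^2
New prefix = 24 - 2 = 22
Supernet: 51.33.172.0/22


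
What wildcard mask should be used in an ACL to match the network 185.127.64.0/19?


Subnet mask: 255.255.224.0
Wildcard = 255.255.255.255 - subnet mask
255 - 255 = 0
255 - 255 = 0
255 - 224 = 31
255 - 0 = 255
Wildcard: 0.0.31.255


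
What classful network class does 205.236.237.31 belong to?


First octet: 205
Binary: 11001101
110xxxxx -> Class C (192-223)
Class C, default mask 255.255.255.0 (/24)


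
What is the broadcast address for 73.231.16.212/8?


Network: 73.0.0.0/8
Host bits = 24
Set all host bits to 1:
Broadcast: 73.255.255.255


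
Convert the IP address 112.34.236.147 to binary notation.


112 = 01110000
34 = 00100010
236 = 11101100
147 = 10010011
Binary: 01110000.00100010.11101100.10010011


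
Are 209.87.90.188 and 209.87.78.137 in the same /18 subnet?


Mask: 255.255.192.0
209.87.90.188 AND mask = 209.87.64.0
209.87.78.137 AND mask = 209.87.64.0
Yes, same subnet (209.87.64.0)


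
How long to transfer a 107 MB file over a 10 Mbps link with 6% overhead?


Effective throughput = 10 * (1 - 6/100) = 9.4 Mbps
File size in Mb = 107 * 8 = 856 Mb
Time = 856 / 9.4
Time = 91.0638 seconds


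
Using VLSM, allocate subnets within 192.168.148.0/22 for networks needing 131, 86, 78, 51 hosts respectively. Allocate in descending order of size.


131 hosts -> /24 (254 usable): 192.168.148.0/24
86 hosts -> /25 (126 usable): 192.168.149.0/25
78 hosts -> /25 (126 usable): 192.168.149.128/25
51 hosts -> /26 (62 usable): 192.168.150.0/26
Allocation: 192.168.148.0/24 (131 hosts, 254 usable); 192.168.149.0/25 (86 hosts, 126 usable); 192.168.149.128/25 (78 hosts, 126 usable); 192.168.150.0/26 (51 hosts, 62 usable)


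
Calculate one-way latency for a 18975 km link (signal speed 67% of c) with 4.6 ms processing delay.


Speed = 0.67 * 3e5 km/s = 201000 km/s
Propagation delay = 18975 / 201000 = 0.0944 s = 94.403 ms
Processing delay = 4.6 ms
Total one-way latency = 99.003 ms


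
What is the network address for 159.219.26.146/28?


IP:   10011111.11011011.00011010.10010010
Mask: 11111111.11111111.11111111.11110000
AND operation:
Net:  10011111.11011011.00011010.10010000
Network: 159.219.26.144/28


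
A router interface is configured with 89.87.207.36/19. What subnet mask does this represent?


/19 means 19 network bits, 13 host bits
Binary: 11111111111111111110000000000000
Mask: 255.255.224.0


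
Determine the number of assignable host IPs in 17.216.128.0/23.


Host bits = 32 - 23 = 9
Total addresses = 2^9 = 512
Usable = total - 2 (network and broadcast)
Usable hosts: 510


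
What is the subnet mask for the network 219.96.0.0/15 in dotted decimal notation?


/15 means 15 network bits, 17 host bits
Binary: 11111111111111100000000000000000
Mask: 255.254.0.0


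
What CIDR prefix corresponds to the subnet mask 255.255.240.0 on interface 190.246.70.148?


Binary: 11111111.11111111.11110000.00000000
Count leading 1s
Prefix: /20


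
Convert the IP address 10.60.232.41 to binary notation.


10 = 00001010
60 = 00111100
232 = 11101000
41 = 00101001
Binary: 00001010.00111100.11101000.00101001


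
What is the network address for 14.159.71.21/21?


IP:   00001110.10011111.01000111.00010101
Mask: 11111111.11111111.11111000.00000000
AND operation:
Net:  00001110.10011111.01000000.00000000
Network: 14.159.64.0/21


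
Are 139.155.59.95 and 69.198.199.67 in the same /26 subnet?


Mask: 255.255.255.192
139.155.59.95 AND mask = 139.155.59.64
69.198.199.67 AND mask = 69.198.199.64
No, different subnets (139.155.59.64 vs 69.198.199.64)


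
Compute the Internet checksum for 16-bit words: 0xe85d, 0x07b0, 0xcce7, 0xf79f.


Sum all words (with carry folding):
+ 0xe85d = 0xe85d
+ 0x07b0 = 0xf00d
+ 0xcce7 = 0xbcf5
+ 0xf79f = 0xb495
One's complement: ~0xb495
Checksum = 0x4b6a


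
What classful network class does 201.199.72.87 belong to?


First octet: 201
Binary: 11001001
110xxxxx -> Class C (192-223)
Class C, default mask 255.255.255.0 (/24)


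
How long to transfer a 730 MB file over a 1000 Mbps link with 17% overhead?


Effective throughput = 1000 * (1 - 17/100) = 830 Mbps
File size in Mb = 730 * 8 = 5840 Mb
Time = 5840 / 830
Time = 7.0361 seconds


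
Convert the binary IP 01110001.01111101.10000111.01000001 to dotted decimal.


01110001 = 113
01111101 = 125
10000111 = 135
01000001 = 65
IP: 113.125.135.65


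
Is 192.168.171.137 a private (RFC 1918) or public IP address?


RFC 1918 private ranges:
  10.0.0.0/8 (10.0.0.0 - 10.255.255.255)
  172.16.0.0/12 (172.16.0.0 - 172.31.255.255)
  192.168.0.0/16 (192.168.0.0 - 192.168.255.255)
Private (in 192.168.0.0/16)


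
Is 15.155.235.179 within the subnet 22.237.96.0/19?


Subnet network: 22.237.96.0
Test IP AND mask: 15.155.224.0
No, 15.155.235.179 is not in 22.237.96.0/19


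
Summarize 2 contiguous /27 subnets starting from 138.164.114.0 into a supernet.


Original prefix: /27
Number of subnets: 2 = 2^1
New prefix = 27 - 1 = 26
Supernet: 138.164.114.0/26


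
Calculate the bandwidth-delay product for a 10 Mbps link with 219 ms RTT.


BDP = bandwidth * RTT
= 10 Mbps * 219 ms
= 10 * 1e6 * 219 / 1000 bits
= 2190000 bits
= 273750 bytes
= 267.334 KB
BDP = 2190000 bits (273750 bytes)


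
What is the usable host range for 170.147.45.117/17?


Network: 170.147.0.0
Broadcast: 170.147.127.255
First usable = network + 1
Last usable = broadcast - 1
Range: 170.147.0.1 to 170.147.127.254


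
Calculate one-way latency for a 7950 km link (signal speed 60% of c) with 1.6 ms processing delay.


Speed = 0.6 * 3e5 km/s = 180000 km/s
Propagation delay = 7950 / 180000 = 0.0442 s = 44.1667 ms
Processing delay = 1.6 ms
Total one-way latency = 45.7667 ms


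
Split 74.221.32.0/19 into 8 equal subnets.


New prefix = 19 + 3 = 22
Each subnet has 1024 addresses
  74.221.32.0/22
  74.221.36.0/22
  74.221.40.0/22
  74.221.44.0/22
  74.221.48.0/22
  74.221.52.0/22
  74.221.56.0/22
  74.221.60.0/22
Subnets: 74.221.32.0/22, 74.221.36.0/22, 74.221.40.0/22, 74.221.44.0/22, 74.221.48.0/22, 74.221.52.0/22, 74.221.56.0/22, 74.221.60.0/22


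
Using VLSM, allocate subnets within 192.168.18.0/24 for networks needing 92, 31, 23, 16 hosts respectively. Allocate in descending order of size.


92 hosts -> /25 (126 usable): 192.168.18.0/25
31 hosts -> /26 (62 usable): 192.168.18.128/26
23 hosts -> /27 (30 usable): 192.168.18.192/27
16 hosts -> /27 (30 usable): 192.168.18.224/27
Allocation: 192.168.18.0/25 (92 hosts, 126 usable); 192.168.18.128/26 (31 hosts, 62 usable); 192.168.18.192/27 (23 hosts, 30 usable); 192.168.18.224/27 (16 hosts, 30 usable)


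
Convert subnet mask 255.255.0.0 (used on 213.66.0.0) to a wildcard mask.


Subnet mask: 255.255.0.0
Wildcard = 255.255.255.255 - subnet mask
255 - 255 = 0
255 - 255 = 0
255 - 0 = 255
255 - 0 = 255
Wildcard: 0.0.255.255


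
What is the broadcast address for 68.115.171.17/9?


Network: 68.0.0.0/9
Host bits = 23
Set all host bits to 1:
Broadcast: 68.127.255.255


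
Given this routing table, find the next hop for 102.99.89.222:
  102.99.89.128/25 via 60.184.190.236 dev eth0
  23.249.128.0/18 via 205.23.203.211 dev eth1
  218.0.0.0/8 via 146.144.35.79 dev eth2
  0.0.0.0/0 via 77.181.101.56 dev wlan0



Longest prefix match for 102.99.89.222:
  /25 102.99.89.128: MATCH
  /18 23.249.128.0: no
  /8 218.0.0.0: no
  /0 0.0.0.0: MATCH
Selected: next-hop 60.184.190.236 via eth0 (matched /25)


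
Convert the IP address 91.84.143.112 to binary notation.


91 = 01011011
84 = 01010100
143 = 10001111
112 = 01110000
Binary: 01011011.01010100.10001111.01110000


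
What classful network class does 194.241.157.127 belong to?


First octet: 194
Binary: 11000010
110xxxxx -> Class C (192-223)
Class C, default mask 255.255.255.0 (/24)


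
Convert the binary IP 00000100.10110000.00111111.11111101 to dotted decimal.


00000100 = 4
10110000 = 176
00111111 = 63
11111101 = 253
IP: 4.176.63.253


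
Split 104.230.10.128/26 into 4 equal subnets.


New prefix = 26 + 2 = 28
Each subnet has 16 addresses
  104.230.10.128/28
  104.230.10.144/28
  104.230.10.160/28
  104.230.10.176/28
Subnets: 104.230.10.128/28, 104.230.10.144/28, 104.230.10.160/28, 104.230.10.176/28


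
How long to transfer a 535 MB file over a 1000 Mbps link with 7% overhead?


Effective throughput = 1000 * (1 - 7/100) = 930.0 Mbps
File size in Mb = 535 * 8 = 4280 Mb
Time = 4280 / 930.0
Time = 4.6022 seconds


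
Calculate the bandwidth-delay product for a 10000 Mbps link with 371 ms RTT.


BDP = bandwidth * RTT
= 10000 Mbps * 371 ms
= 10000 * 1e6 * 371 / 1000 bits
= 3710000000 bits
= 463750000 bytes
= 452880.8594 KB
BDP = 3710000000 bits (463750000 bytes)


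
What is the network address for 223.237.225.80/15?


IP:   11011111.11101101.11100001.01010000
Mask: 11111111.11111110.00000000.00000000
AND operation:
Net:  11011111.11101100.00000000.00000000
Network: 223.236.0.0/15


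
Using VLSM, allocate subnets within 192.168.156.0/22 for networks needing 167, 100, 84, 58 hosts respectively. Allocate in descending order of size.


167 hosts -> /24 (254 usable): 192.168.156.0/24
100 hosts -> /25 (126 usable): 192.168.157.0/25
84 hosts -> /25 (126 usable): 192.168.157.128/25
58 hosts -> /26 (62 usable): 192.168.158.0/26
Allocation: 192.168.156.0/24 (167 hosts, 254 usable); 192.168.157.0/25 (100 hosts, 126 usable); 192.168.157.128/25 (84 hosts, 126 usable); 192.168.158.0/26 (58 hosts, 62 usable)


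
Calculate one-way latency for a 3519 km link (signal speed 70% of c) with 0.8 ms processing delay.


Speed = 0.7 * 3e5 km/s = 210000 km/s
Propagation delay = 3519 / 210000 = 0.0168 s = 16.7571 ms
Processing delay = 0.8 ms
Total one-way latency = 17.5571 ms


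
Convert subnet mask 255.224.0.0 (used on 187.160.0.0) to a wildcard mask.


Subnet mask: 255.224.0.0
Wildcard = 255.255.255.255 - subnet mask
255 - 255 = 0
255 - 224 = 31
255 - 0 = 255
255 - 0 = 255
Wildcard: 0.31.255.255


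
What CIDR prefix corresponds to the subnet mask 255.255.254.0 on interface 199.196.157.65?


Binary: 11111111.11111111.11111110.00000000
Count leading 1s
Prefix: /23


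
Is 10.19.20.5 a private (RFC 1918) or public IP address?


RFC 1918 private ranges:
  10.0.0.0/8 (10.0.0.0 - 10.255.255.255)
  172.16.0.0/12 (172.16.0.0 - 172.31.255.255)
  192.168.0.0/16 (192.168.0.0 - 192.168.255.255)
Private (in 10.0.0.0/8)


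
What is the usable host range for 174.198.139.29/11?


Network: 174.192.0.0
Broadcast: 174.223.255.255
First usable = network + 1
Last usable = broadcast - 1
Range: 174.192.0.1 to 174.223.255.254


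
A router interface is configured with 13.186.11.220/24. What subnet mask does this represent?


/24 means 24 network bits, 8 host bits
Binary: 11111111111111111111111100000000
Mask: 255.255.255.0


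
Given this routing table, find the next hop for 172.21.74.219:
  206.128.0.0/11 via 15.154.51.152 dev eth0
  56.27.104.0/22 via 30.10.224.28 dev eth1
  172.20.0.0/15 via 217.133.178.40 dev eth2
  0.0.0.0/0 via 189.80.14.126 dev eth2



Longest prefix match for 172.21.74.219:
  /11 206.128.0.0: no
  /22 56.27.104.0: no
  /15 172.20.0.0: MATCH
  /0 0.0.0.0: MATCH
Selected: next-hop 217.133.178.40 via eth2 (matched /15)


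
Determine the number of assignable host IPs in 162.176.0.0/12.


Host bits = 32 - 12 = 20
Total addresses = 2^20 = 1048576
Usable = total - 2 (network and broadcast)
Usable hosts: 1048574


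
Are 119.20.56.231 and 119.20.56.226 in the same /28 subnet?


Mask: 255.255.255.240
119.20.56.231 AND mask = 119.20.56.224
119.20.56.226 AND mask = 119.20.56.224
Yes, same subnet (119.20.56.224)


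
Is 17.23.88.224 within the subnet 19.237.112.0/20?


Subnet network: 19.237.112.0
Test IP AND mask: 17.23.80.0
No, 17.23.88.224 is not in 19.237.112.0/20


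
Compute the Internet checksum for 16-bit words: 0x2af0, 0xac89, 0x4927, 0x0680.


Sum all words (with carry folding):
+ 0x2af0 = 0x2af0
+ 0xac89 = 0xd779
+ 0x4927 = 0x20a1
+ 0x0680 = 0x2721
One's complement: ~0x2721
Checksum = 0xd8de


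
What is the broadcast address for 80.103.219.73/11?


Network: 80.96.0.0/11
Host bits = 21
Set all host bits to 1:
Broadcast: 80.127.255.255


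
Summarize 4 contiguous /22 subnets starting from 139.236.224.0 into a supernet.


Original prefix: /22
Number of subnets: 4 = 2^2
New prefix = 22 - 2 = 20
Supernet: 139.236.224.0/20


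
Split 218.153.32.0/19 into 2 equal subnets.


New prefix = 19 + 1 = 20
Each subnet has 4096 addresses
  218.153.32.0/20
  218.153.48.0/20
Subnets: 218.153.32.0/20, 218.153.48.0/20


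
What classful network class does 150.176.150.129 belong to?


First octet: 150
Binary: 10010110
10xxxxxx -> Class B (128-191)
Class B, default mask 255.255.0.0 (/16)


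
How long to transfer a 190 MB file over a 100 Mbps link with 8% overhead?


Effective throughput = 100 * (1 - 8/100) = 92 Mbps
File size in Mb = 190 * 8 = 1520 Mb
Time = 1520 / 92
Time = 16.5217 seconds


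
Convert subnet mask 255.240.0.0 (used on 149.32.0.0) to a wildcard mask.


Subnet mask: 255.240.0.0
Wildcard = 255.255.255.255 - subnet mask
255 - 255 = 0
255 - 240 = 15
255 - 0 = 255
255 - 0 = 255
Wildcard: 0.15.255.255


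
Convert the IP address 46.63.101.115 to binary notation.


46 = 00101110
63 = 00111111
101 = 01100101
115 = 01110011
Binary: 00101110.00111111.01100101.01110011


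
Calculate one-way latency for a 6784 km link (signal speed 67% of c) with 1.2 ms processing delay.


Speed = 0.67 * 3e5 km/s = 201000 km/s
Propagation delay = 6784 / 201000 = 0.0338 s = 33.7512 ms
Processing delay = 1.2 ms
Total one-way latency = 34.9512 ms


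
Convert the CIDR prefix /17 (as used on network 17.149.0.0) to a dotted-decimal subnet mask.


/17 means 17 network bits, 15 host bits
Binary: 11111111111111111000000000000000
Mask: 255.255.128.0


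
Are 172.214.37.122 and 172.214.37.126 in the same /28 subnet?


Mask: 255.255.255.240
172.214.37.122 AND mask = 172.214.37.112
172.214.37.126 AND mask = 172.214.37.112
Yes, same subnet (172.214.37.112)


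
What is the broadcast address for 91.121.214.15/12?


Network: 91.112.0.0/12
Host bits = 20
Set all host bits to 1:
Broadcast: 91.127.255.255


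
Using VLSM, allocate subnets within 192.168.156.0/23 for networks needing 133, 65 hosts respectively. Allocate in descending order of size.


133 hosts -> /24 (254 usable): 192.168.156.0/24
65 hosts -> /25 (126 usable): 192.168.157.0/25
Allocation: 192.168.156.0/24 (133 hosts, 254 usable); 192.168.157.0/25 (65 hosts, 126 usable)


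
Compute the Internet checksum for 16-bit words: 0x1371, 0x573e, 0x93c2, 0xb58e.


Sum all words (with carry folding):
+ 0x1371 = 0x1371
+ 0x573e = 0x6aaf
+ 0x93c2 = 0xfe71
+ 0xb58e = 0xb400
One's complement: ~0xb400
Checksum = 0x4bff


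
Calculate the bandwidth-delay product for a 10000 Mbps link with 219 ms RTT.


BDP = bandwidth * RTT
= 10000 Mbps * 219 ms
= 10000 * 1e6 * 219 / 1000 bits
= 2190000000 bits
= 273750000 bytes
= 267333.9844 KB
BDP = 2190000000 bits (273750000 bytes)


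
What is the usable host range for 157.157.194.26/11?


Network: 157.128.0.0
Broadcast: 157.159.255.255
First usable = network + 1
Last usable = broadcast - 1
Range: 157.128.0.1 to 157.159.255.254


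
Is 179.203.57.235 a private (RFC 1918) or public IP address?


RFC 1918 private ranges:
  10.0.0.0/8 (10.0.0.0 - 10.255.255.255)
  172.16.0.0/12 (172.16.0.0 - 172.31.255.255)
  192.168.0.0/16 (192.168.0.0 - 192.168.255.255)
Public (not in any RFC 1918 range)


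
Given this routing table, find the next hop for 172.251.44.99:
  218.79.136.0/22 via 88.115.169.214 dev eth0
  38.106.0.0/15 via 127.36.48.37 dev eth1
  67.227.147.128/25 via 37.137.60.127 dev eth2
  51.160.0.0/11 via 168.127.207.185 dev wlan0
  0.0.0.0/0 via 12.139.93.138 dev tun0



Longest prefix match for 172.251.44.99:
  /22 218.79.136.0: no
  /15 38.106.0.0: no
  /25 67.227.147.128: no
  /11 51.160.0.0: no
  /0 0.0.0.0: MATCH
Selected: next-hop 12.139.93.138 via tun0 (matched /0)


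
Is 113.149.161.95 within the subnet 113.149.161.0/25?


Subnet network: 113.149.161.0
Test IP AND mask: 113.149.161.0
Yes, 113.149.161.95 is in 113.149.161.0/25


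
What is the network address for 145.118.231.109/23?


IP:   10010001.01110110.11100111.01101101
Mask: 11111111.11111111.11111110.00000000
AND operation:
Net:  10010001.01110110.11100110.00000000
Network: 145.118.230.0/23


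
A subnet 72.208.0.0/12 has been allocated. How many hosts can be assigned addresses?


Host bits = 32 - 12 = 20
Total addresses = 2^20 = 1048576
Usable = total - 2 (network and broadcast)
Usable hosts: 1048574


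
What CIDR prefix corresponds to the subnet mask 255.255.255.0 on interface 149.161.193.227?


Binary: 11111111.11111111.11111111.00000000
Count leading 1s
Prefix: /24


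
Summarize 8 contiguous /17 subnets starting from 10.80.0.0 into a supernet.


Original prefix: /17
Number of subnets: 8 = 2^3
New prefix = 17 - 3 = 14
Supernet: 10.80.0.0/14


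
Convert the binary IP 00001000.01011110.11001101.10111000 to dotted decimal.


00001000 = 8
01011110 = 94
11001101 = 205
10111000 = 184
IP: 8.94.205.184


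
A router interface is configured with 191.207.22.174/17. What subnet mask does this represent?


/17 means 17 network bits, 15 host bits
Binary: 11111111111111111000000000000000
Mask: 255.255.128.0


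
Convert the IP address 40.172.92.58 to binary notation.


40 = 00101000
172 = 10101100
92 = 01011100
58 = 00111010
Binary: 00101000.10101100.01011100.00111010


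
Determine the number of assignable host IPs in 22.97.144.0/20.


Host bits = 32 - 20 = 12
Total addresses = 2^12 = 4096
Usable = total - 2 (network and broadcast)
Usable hosts: 4094


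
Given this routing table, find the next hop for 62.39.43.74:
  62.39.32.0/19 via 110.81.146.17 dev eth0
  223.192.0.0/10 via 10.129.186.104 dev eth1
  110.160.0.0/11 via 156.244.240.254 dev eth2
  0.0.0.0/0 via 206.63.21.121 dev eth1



Longest prefix match for 62.39.43.74:
  /19 62.39.32.0: MATCH
  /10 223.192.0.0: no
  /11 110.160.0.0: no
  /0 0.0.0.0: MATCH
Selected: next-hop 110.81.146.17 via eth0 (matched /19)


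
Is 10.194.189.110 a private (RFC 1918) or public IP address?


RFC 1918 private ranges:
  10.0.0.0/8 (10.0.0.0 - 10.255.255.255)
  172.16.0.0/12 (172.16.0.0 - 172.31.255.255)
  192.168.0.0/16 (192.168.0.0 - 192.168.255.255)
Private (in 10.0.0.0/8)


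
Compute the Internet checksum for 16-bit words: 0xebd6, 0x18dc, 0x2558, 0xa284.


Sum all words (with carry folding):
+ 0xebd6 = 0xebd6
+ 0x18dc = 0x04b3
+ 0x2558 = 0x2a0b
+ 0xa284 = 0xcc8f
One's complement: ~0xcc8f
Checksum = 0x3370


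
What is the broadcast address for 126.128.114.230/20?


Network: 126.128.112.0/20
Host bits = 12
Set all host bits to 1:
Broadcast: 126.128.127.255


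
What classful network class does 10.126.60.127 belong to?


First octet: 10
Binary: 00001010
0xxxxxxx -> Class A (1-126)
Class A, default mask 255.0.0.0 (/8)


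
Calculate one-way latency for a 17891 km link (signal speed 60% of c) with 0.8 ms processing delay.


Speed = 0.6 * 3e5 km/s = 180000 km/s
Propagation delay = 17891 / 180000 = 0.0994 s = 99.3944 ms
Processing delay = 0.8 ms
Total one-way latency = 100.1944 ms


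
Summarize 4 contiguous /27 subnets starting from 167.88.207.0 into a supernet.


Original prefix: /27
Number of subnets: 4 = 2^2
New prefix = 27 - 2 = 25
Supernet: 167.88.207.0/25


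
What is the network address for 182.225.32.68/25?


IP:   10110110.11100001.00100000.01000100
Mask: 11111111.11111111.11111111.10000000
AND operation:
Net:  10110110.11100001.00100000.00000000
Network: 182.225.32.0/25


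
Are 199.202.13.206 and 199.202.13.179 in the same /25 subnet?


Mask: 255.255.255.128
199.202.13.206 AND mask = 199.202.13.128
199.202.13.179 AND mask = 199.202.13.128
Yes, same subnet (199.202.13.128)


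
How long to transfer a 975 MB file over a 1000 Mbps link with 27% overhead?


Effective throughput = 1000 * (1 - 27/100) = 730 Mbps
File size in Mb = 975 * 8 = 7800 Mb
Time = 7800 / 730
Time = 10.6849 seconds


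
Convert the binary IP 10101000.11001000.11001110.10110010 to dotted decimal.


10101000 = 168
11001000 = 200
11001110 = 206
10110010 = 178
IP: 168.200.206.178


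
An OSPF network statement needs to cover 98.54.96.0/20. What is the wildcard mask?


Subnet mask: 255.255.240.0
Wildcard = 255.255.255.255 - subnet mask
255 - 255 = 0
255 - 255 = 0
255 - 240 = 15
255 - 0 = 255
Wildcard: 0.0.15.255


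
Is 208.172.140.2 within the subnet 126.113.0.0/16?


Subnet network: 126.113.0.0
Test IP AND mask: 208.172.0.0
No, 208.172.140.2 is not in 126.113.0.0/16


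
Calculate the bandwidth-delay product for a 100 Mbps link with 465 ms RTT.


BDP = bandwidth * RTT
= 100 Mbps * 465 ms
= 100 * 1e6 * 465 / 1000 bits
= 46500000 bits
= 5812500 bytes
= 5676.2695 KB
BDP = 46500000 bits (5812500 bytes)


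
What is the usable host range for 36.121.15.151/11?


Network: 36.96.0.0
Broadcast: 36.127.255.255
First usable = network + 1
Last usable = broadcast - 1
Range: 36.96.0.1 to 36.127.255.254


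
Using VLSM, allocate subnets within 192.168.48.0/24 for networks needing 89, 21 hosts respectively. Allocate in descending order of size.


89 hosts -> /25 (126 usable): 192.168.48.0/25
21 hosts -> /27 (30 usable): 192.168.48.128/27
Allocation: 192.168.48.0/25 (89 hosts, 126 usable); 192.168.48.128/27 (21 hosts, 30 usable)


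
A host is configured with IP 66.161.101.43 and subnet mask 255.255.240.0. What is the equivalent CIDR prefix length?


Binary: 11111111.11111111.11110000.00000000
Count leading 1s
Prefix: /20


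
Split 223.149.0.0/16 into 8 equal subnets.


New prefix = 16 + 3 = 19
Each subnet has 8192 addresses
  223.149.0.0/19
  223.149.32.0/19
  223.149.64.0/19
  223.149.96.0/19
  223.149.128.0/19
  223.149.160.0/19
  223.149.192.0/19
  223.149.224.0/19
Subnets: 223.149.0.0/19, 223.149.32.0/19, 223.149.64.0/19, 223.149.96.0/19, 223.149.128.0/19, 223.149.160.0/19, 223.149.192.0/19, 223.149.224.0/19


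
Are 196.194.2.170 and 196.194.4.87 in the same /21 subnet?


Mask: 255.255.248.0
196.194.2.170 AND mask = 196.194.0.0
196.194.4.87 AND mask = 196.194.0.0
Yes, same subnet (196.194.0.0)


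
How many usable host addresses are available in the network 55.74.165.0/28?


Host bits = 32 - 28 = 4
Total addresses = 2^4 = 16
Usable = total - 2 (network and broadcast)
Usable hosts: 14


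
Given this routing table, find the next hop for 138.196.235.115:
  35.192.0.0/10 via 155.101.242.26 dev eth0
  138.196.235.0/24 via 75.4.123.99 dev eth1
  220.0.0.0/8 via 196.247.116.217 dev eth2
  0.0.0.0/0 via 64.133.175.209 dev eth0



Longest prefix match for 138.196.235.115:
  /10 35.192.0.0: no
  /24 138.196.235.0: MATCH
  /8 220.0.0.0: no
  /0 0.0.0.0: MATCH
Selected: next-hop 75.4.123.99 via eth1 (matched /24)


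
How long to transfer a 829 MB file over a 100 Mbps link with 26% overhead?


Effective throughput = 100 * (1 - 26/100) = 74 Mbps
File size in Mb = 829 * 8 = 6632 Mb
Time = 6632 / 74
Time = 89.6216 seconds


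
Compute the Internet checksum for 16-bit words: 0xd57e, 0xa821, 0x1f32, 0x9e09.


Sum all words (with carry folding):
+ 0xd57e = 0xd57e
+ 0xa821 = 0x7da0
+ 0x1f32 = 0x9cd2
+ 0x9e09 = 0x3adc
One's complement: ~0x3adc
Checksum = 0xc523


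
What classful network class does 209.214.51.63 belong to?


First octet: 209
Binary: 11010001
110xxxxx -> Class C (192-223)
Class C, default mask 255.255.255.0 (/24)


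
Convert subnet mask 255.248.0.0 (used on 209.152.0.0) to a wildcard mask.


Subnet mask: 255.248.0.0
Wildcard = 255.255.255.255 - subnet mask
255 - 255 = 0
255 - 248 = 7
255 - 0 = 255
255 - 0 = 255
Wildcard: 0.7.255.255


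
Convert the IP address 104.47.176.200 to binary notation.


104 = 01101000
47 = 00101111
176 = 10110000
200 = 11001000
Binary: 01101000.00101111.10110000.11001000


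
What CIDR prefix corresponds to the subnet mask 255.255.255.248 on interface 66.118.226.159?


Binary: 11111111.11111111.11111111.11111000
Count leading 1s
Prefix: /29


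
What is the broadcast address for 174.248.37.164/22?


Network: 174.248.36.0/22
Host bits = 10
Set all host bits to 1:
Broadcast: 174.248.39.255


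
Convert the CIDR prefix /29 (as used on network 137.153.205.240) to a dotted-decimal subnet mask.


/29 means 29 network bits, 3 host bits
Binary: 11111111111111111111111111111000
Mask: 255.255.255.248


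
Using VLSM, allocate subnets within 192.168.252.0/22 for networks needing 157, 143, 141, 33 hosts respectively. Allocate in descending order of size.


157 hosts -> /24 (254 usable): 192.168.252.0/24
143 hosts -> /24 (254 usable): 192.168.253.0/24
141 hosts -> /24 (254 usable): 192.168.254.0/24
33 hosts -> /26 (62 usable): 192.168.255.0/26
Allocation: 192.168.252.0/24 (157 hosts, 254 usable); 192.168.253.0/24 (143 hosts, 254 usable); 192.168.254.0/24 (141 hosts, 254 usable); 192.168.255.0/26 (33 hosts, 62 usable)


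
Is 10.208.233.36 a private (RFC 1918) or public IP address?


RFC 1918 private ranges:
  10.0.0.0/8 (10.0.0.0 - 10.255.255.255)
  172.16.0.0/12 (172.16.0.0 - 172.31.255.255)
  192.168.0.0/16 (192.168.0.0 - 192.168.255.255)
Private (in 10.0.0.0/8)


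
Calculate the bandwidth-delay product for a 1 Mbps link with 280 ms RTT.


BDP = bandwidth * RTT
= 1 Mbps * 280 ms
= 1 * 1e6 * 280 / 1000 bits
= 280000 bits
= 35000 bytes
= 34.1797 KB
BDP = 280000 bits (35000 bytes)


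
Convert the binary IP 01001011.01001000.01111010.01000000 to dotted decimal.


01001011 = 75
01001000 = 72
01111010 = 122
01000000 = 64
IP: 75.72.122.64


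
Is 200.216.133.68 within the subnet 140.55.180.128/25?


Subnet network: 140.55.180.128
Test IP AND mask: 200.216.133.0
No, 200.216.133.68 is not in 140.55.180.128/25


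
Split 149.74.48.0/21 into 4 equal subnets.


New prefix = 21 + 2 = 23
Each subnet has 512 addresses
  149.74.48.0/23
  149.74.50.0/23
  149.74.52.0/23
  149.74.54.0/23
Subnets: 149.74.48.0/23, 149.74.50.0/23, 149.74.52.0/23, 149.74.54.0/23


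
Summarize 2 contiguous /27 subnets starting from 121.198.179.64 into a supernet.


Original prefix: /27
Number of subnets: 2 = 2^1
New prefix = 27 - 1 = 26
Supernet: 121.198.179.64/26


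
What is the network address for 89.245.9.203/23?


IP:   01011001.11110101.00001001.11001011
Mask: 11111111.11111111.11111110.00000000
AND operation:
Net:  01011001.11110101.00001000.00000000
Network: 89.245.8.0/23


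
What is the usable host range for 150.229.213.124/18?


Network: 150.229.192.0
Broadcast: 150.229.255.255
First usable = network + 1
Last usable = broadcast - 1
Range: 150.229.192.1 to 150.229.255.254


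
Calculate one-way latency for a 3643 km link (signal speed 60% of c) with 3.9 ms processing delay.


Speed = 0.6 * 3e5 km/s = 180000 km/s
Propagation delay = 3643 / 180000 = 0.0202 s = 20.2389 ms
Processing delay = 3.9 ms
Total one-way latency = 24.1389 ms


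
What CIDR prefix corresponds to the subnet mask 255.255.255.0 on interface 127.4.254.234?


Binary: 11111111.11111111.11111111.00000000
Count leading 1s
Prefix: /24


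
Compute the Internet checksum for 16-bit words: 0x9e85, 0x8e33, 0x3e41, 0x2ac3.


Sum all words (with carry folding):
+ 0x9e85 = 0x9e85
+ 0x8e33 = 0x2cb9
+ 0x3e41 = 0x6afa
+ 0x2ac3 = 0x95bd
One's complement: ~0x95bd
Checksum = 0x6a42


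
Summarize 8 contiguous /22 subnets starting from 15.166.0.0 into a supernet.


Original prefix: /22
Number of subnets: 8 = 2^3
New prefix = 22 - 3 = 19
Supernet: 15.166.0.0/19


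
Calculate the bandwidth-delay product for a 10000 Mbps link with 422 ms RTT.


BDP = bandwidth * RTT
= 10000 Mbps * 422 ms
= 10000 * 1e6 * 422 / 1000 bits
= 4220000000 bits
= 527500000 bytes
= 515136.7188 KB
BDP = 4220000000 bits (527500000 bytes)


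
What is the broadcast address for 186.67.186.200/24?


Network: 186.67.186.0/24
Host bits = 8
Set all host bits to 1:
Broadcast: 186.67.186.255


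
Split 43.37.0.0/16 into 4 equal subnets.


New prefix = 16 + 2 = 18
Each subnet has 16384 addresses
  43.37.0.0/18
  43.37.64.0/18
  43.37.128.0/18
  43.37.192.0/18
Subnets: 43.37.0.0/18, 43.37.64.0/18, 43.37.128.0/18, 43.37.192.0/18


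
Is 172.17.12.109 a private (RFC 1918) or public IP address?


RFC 1918 private ranges:
  10.0.0.0/8 (10.0.0.0 - 10.255.255.255)
  172.16.0.0/12 (172.16.0.0 - 172.31.255.255)
  192.168.0.0/16 (192.168.0.0 - 192.168.255.255)
Private (in 172.16.0.0/12)


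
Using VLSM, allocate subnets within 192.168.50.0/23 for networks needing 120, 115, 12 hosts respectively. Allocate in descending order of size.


120 hosts -> /25 (126 usable): 192.168.50.0/25
115 hosts -> /25 (126 usable): 192.168.50.128/25
12 hosts -> /28 (14 usable): 192.168.51.0/28
Allocation: 192.168.50.0/25 (120 hosts, 126 usable); 192.168.50.128/25 (115 hosts, 126 usable); 192.168.51.0/28 (12 hosts, 14 usable)


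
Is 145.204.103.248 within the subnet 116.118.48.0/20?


Subnet network: 116.118.48.0
Test IP AND mask: 145.204.96.0
No, 145.204.103.248 is not in 116.118.48.0/20


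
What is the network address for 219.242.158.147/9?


IP:   11011011.11110010.10011110.10010011
Mask: 11111111.10000000.00000000.00000000
AND operation:
Net:  11011011.10000000.00000000.00000000
Network: 219.128.0.0/9


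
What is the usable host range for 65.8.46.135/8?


Network: 65.0.0.0
Broadcast: 65.255.255.255
First usable = network + 1
Last usable = broadcast - 1
Range: 65.0.0.1 to 65.255.255.254


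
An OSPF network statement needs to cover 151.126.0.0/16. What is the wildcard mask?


Subnet mask: 255.255.0.0
Wildcard = 255.255.255.255 - subnet mask
255 - 255 = 0
255 - 255 = 0
255 - 0 = 255
255 - 0 = 255
Wildcard: 0.0.255.255


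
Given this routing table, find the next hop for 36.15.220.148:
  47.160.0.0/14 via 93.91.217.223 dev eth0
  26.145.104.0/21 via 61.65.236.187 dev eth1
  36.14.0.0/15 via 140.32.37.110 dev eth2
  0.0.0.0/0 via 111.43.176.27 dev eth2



Longest prefix match for 36.15.220.148:
  /14 47.160.0.0: no
  /21 26.145.104.0: no
  /15 36.14.0.0: MATCH
  /0 0.0.0.0: MATCH
Selected: next-hop 140.32.37.110 via eth2 (matched /15)


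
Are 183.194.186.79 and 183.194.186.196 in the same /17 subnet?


Mask: 255.255.128.0
183.194.186.79 AND mask = 183.194.128.0
183.194.186.196 AND mask = 183.194.128.0
Yes, same subnet (183.194.128.0)


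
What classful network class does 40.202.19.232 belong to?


First octet: 40
Binary: 00101000
0xxxxxxx -> Class A (1-126)
Class A, default mask 255.0.0.0 (/8)


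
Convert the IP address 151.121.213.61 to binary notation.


151 = 10010111
121 = 01111001
213 = 11010101
61 = 00111101
Binary: 10010111.01111001.11010101.00111101


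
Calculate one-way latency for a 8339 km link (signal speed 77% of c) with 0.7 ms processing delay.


Speed = 0.77 * 3e5 km/s = 231000 km/s
Propagation delay = 8339 / 231000 = 0.0361 s = 36.0996 ms
Processing delay = 0.7 ms
Total one-way latency = 36.7996 ms


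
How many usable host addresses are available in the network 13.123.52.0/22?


Host bits = 32 - 22 = 10
Total addresses = 2^10 = 1024
Usable = total - 2 (network and broadcast)
Usable hosts: 1022


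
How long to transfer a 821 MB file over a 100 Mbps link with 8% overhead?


Effective throughput = 100 * (1 - 8/100) = 92 Mbps
File size in Mb = 821 * 8 = 6568 Mb
Time = 6568 / 92
Time = 71.3913 seconds


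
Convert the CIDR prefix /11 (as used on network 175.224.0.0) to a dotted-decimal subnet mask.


/11 means 11 network bits, 21 host bits
Binary: 11111111111000000000000000000000
Mask: 255.224.0.0


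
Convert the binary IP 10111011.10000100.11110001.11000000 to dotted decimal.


10111011 = 187
10000100 = 132
11110001 = 241
11000000 = 192
IP: 187.132.241.192


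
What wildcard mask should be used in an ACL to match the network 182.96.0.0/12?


Subnet mask: 255.240.0.0
Wildcard = 255.255.255.255 - subnet mask
255 - 255 = 0
255 - 240 = 15
255 - 0 = 255
255 - 0 = 255
Wildcard: 0.15.255.255


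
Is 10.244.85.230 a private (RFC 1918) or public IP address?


RFC 1918 private ranges:
  10.0.0.0/8 (10.0.0.0 - 10.255.255.255)
  172.16.0.0/12 (172.16.0.0 - 172.31.255.255)
  192.168.0.0/16 (192.168.0.0 - 192.168.255.255)
Private (in 10.0.0.0/8)


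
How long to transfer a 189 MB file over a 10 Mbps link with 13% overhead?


Effective throughput = 10 * (1 - 13/100) = 8.7 Mbps
File size in Mb = 189 * 8 = 1512 Mb
Time = 1512 / 8.7
Time = 173.7931 seconds


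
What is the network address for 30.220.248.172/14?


IP:   00011110.11011100.11111000.10101100
Mask: 11111111.11111100.00000000.00000000
AND operation:
Net:  00011110.11011100.00000000.00000000
Network: 30.220.0.0/14


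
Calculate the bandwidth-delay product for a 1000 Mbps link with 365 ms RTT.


BDP = bandwidth * RTT
= 1000 Mbps * 365 ms
= 1000 * 1e6 * 365 / 1000 bits
= 365000000 bits
= 45625000 bytes
= 44555.6641 KB
BDP = 365000000 bits (45625000 bytes)


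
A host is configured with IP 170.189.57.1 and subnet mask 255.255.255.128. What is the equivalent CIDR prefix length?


Binary: 11111111.11111111.11111111.10000000
Count leading 1s
Prefix: /25


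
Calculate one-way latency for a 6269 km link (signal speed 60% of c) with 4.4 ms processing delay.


Speed = 0.6 * 3e5 km/s = 180000 km/s
Propagation delay = 6269 / 180000 = 0.0348 s = 34.8278 ms
Processing delay = 4.4 ms
Total one-way latency = 39.2278 ms


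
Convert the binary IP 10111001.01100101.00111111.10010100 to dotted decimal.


10111001 = 185
01100101 = 101
00111111 = 63
10010100 = 148
IP: 185.101.63.148


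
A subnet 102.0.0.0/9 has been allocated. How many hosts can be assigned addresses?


Host bits = 32 - 9 = 23
Total addresses = 2^23 = 8388608
Usable = total - 2 (network and broadcast)
Usable hosts: 8388606


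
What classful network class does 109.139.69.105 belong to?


First octet: 109
Binary: 01101101
0xxxxxxx -> Class A (1-126)
Class A, default mask 255.0.0.0 (/8)


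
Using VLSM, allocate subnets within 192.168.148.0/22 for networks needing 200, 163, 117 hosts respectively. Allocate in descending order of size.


200 hosts -> /24 (254 usable): 192.168.148.0/24
163 hosts -> /24 (254 usable): 192.168.149.0/24
117 hosts -> /25 (126 usable): 192.168.150.0/25
Allocation: 192.168.148.0/24 (200 hosts, 254 usable); 192.168.149.0/24 (163 hosts, 254 usable); 192.168.150.0/25 (117 hosts, 126 usable)


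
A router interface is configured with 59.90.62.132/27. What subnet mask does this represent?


/27 means 27 network bits, 5 host bits
Binary: 11111111111111111111111111100000
Mask: 255.255.255.224


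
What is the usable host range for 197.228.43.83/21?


Network: 197.228.40.0
Broadcast: 197.228.47.255
First usable = network + 1
Last usable = broadcast - 1
Range: 197.228.40.1 to 197.228.47.254


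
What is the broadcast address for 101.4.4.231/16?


Network: 101.4.0.0/16
Host bits = 16
Set all host bits to 1:
Broadcast: 101.4.255.255


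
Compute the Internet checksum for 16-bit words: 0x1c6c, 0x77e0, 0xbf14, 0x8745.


Sum all words (with carry folding):
+ 0x1c6c = 0x1c6c
+ 0x77e0 = 0x944c
+ 0xbf14 = 0x5361
+ 0x8745 = 0xdaa6
One's complement: ~0xdaa6
Checksum = 0x2559


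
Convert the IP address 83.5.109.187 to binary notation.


83 = 01010011
5 = 00000101
109 = 01101101
187 = 10111011
Binary: 01010011.00000101.01101101.10111011


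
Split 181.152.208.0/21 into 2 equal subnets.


New prefix = 21 + 1 = 22
Each subnet has 1024 addresses
  181.152.208.0/22
  181.152.212.0/22
Subnets: 181.152.208.0/22, 181.152.212.0/22


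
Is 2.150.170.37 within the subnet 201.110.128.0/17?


Subnet network: 201.110.128.0
Test IP AND mask: 2.150.128.0
No, 2.150.170.37 is not in 201.110.128.0/17


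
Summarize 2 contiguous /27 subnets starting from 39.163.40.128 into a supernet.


Original prefix: /27
Number of subnets: 2 = 2^1
New prefix = 27 - 1 = 26
Supernet: 39.163.40.128/26


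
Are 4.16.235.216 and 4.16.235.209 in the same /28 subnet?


Mask: 255.255.255.240
4.16.235.216 AND mask = 4.16.235.208
4.16.235.209 AND mask = 4.16.235.208
Yes, same subnet (4.16.235.208)


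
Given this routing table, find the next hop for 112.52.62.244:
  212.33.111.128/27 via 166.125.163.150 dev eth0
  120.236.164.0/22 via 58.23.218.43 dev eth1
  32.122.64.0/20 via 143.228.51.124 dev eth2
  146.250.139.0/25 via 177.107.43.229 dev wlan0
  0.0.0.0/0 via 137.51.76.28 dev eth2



Longest prefix match for 112.52.62.244:
  /27 212.33.111.128: no
  /22 120.236.164.0: no
  /20 32.122.64.0: no
  /25 146.250.139.0: no
  /0 0.0.0.0: MATCH
Selected: next-hop 137.51.76.28 via eth2 (matched /0)


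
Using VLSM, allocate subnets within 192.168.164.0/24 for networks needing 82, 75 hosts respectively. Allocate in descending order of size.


82 hosts -> /25 (126 usable): 192.168.164.0/25
75 hosts -> /25 (126 usable): 192.168.164.128/25
Allocation: 192.168.164.0/25 (82 hosts, 126 usable); 192.168.164.128/25 (75 hosts, 126 usable)


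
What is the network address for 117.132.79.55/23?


IP:   01110101.10000100.01001111.00110111
Mask: 11111111.11111111.11111110.00000000
AND operation:
Net:  01110101.10000100.01001110.00000000
Network: 117.132.78.0/23
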